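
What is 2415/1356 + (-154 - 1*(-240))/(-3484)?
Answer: 691437/393692 ≈ 1.7563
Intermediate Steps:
2415/1356 + (-154 - 1*(-240))/(-3484) = 2415*(1/1356) + (-154 + 240)*(-1/3484) = 805/452 + 86*(-1/3484) = 805/452 - 43/1742 = 691437/393692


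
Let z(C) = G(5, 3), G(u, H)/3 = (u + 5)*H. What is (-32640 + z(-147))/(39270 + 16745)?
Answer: -6510/11203 ≈ -0.58109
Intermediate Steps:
G(u, H) = 3*H*(5 + u) (G(u, H) = 3*((u + 5)*H) = 3*((5 + u)*H) = 3*(H*(5 + u)) = 3*H*(5 + u))
z(C) = 90 (z(C) = 3*3*(5 + 5) = 3*3*10 = 90)
(-32640 + z(-147))/(39270 + 16745) = (-32640 + 90)/(39270 + 16745) = -32550/56015 = -32550*1/56015 = -6510/11203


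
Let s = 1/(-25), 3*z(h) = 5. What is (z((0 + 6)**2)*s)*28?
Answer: -28/15 ≈ -1.8667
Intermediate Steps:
z(h) = 5/3 (z(h) = (1/3)*5 = 5/3)
s = -1/25 ≈ -0.040000
(z((0 + 6)**2)*s)*28 = ((5/3)*(-1/25))*28 = -1/15*28 = -28/15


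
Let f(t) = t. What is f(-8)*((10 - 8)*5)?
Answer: -80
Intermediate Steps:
f(-8)*((10 - 8)*5) = -8*(10 - 8)*5 = -16*5 = -8*10 = -80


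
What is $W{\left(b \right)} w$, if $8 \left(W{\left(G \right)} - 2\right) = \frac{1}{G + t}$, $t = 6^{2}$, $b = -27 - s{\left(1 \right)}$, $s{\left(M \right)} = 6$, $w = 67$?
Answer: $\frac{3283}{24} \approx 136.79$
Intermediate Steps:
$b = -33$ ($b = -27 - 6 = -33$)
$t = 36$
$W{\left(G \right)} = 2 + \frac{1}{8 \left(36 + G\right)}$ ($W{\left(G \right)} = 2 + \frac{1}{8 \left(G + 36\right)} = 2 + \frac{1}{8 \left(36 + G\right)}$)
$W{\left(b \right)} w = \frac{577 + 16 \left(-33\right)}{8 \left(36 - 33\right)} 67 = \frac{577 - 528}{8 \cdot 3} \cdot 67 = \frac{1}{8} \cdot \frac{1}{3} \cdot 49 \cdot 67 = \frac{49}{24} \cdot 67 = \frac{3283}{24}$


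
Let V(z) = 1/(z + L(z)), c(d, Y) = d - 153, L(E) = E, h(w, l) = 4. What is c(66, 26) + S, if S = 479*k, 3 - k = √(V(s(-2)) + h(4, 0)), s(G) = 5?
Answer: 1350 - 479*√410/10 ≈ 380.10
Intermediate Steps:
c(d, Y) = -153 + d
V(z) = 1/(2*z) (V(z) = 1/(z + z) = 1/(2*z))
k = 3 - √410/10 (k = 3 - √((½)/5 + 4) = 3 - √((½)*(⅕) + 4) = 3 - √(⅒ + 4) = 3 - √(41/10) = 3 - √410/10 ≈ 0.97515)
S = 1437 - 479*√410/10 (S = 479*(3 - √410/10) = 1437 - 479*√410/10 ≈ 467.10)
c(66, 26) + S = (-153 + 66) + (1437 - 479*√410/10) = -87 + (1437 - 479*√410/10) = 1350 - 479*√410/10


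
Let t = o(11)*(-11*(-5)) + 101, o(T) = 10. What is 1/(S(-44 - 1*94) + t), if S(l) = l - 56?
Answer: 1/457 ≈ 0.0021882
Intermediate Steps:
S(l) = -56 + l
t = 651 (t = 10*(-11*(-5)) + 101 = 10*55 + 101 = 550 + 101 = 651)
1/(S(-44 - 1*94) + t) = 1/((-56 + (-44 - 1*94)) + 651) = 1/((-56 + (-44 - 94)) + 651) = 1/((-56 - 138) + 651) = 1/(-194 + 651) = 1/457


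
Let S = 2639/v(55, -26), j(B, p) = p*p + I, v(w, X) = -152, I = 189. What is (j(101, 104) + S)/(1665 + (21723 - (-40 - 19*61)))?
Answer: 1670121/3737224 ≈ 0.44689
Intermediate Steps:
j(B, p) = 189 + p**2 (j(B, p) = p*p + 189 = p**2 + 189 = 189 + p**2)
S = -2639/152 (S = 2639/(-152) = 2639*(-1/152) = -2639/152 ≈ -17.362)
(j(101, 104) + S)/(1665 + (21723 - (-40 - 19*61))) = ((189 + 104**2) - 2639/152)/(1665 + (21723 - (-40 - 19*61))) = ((189 + 10816) - 2639/152)/(1665 + (21723 - (-40 - 1159))) = (11005 - 2639/152)/(1665 + (21723 - 1*(-1199))) = 1670121/(152*(1665 + (21723 + 1199))) = 1670121/(152*(1665 + 22922)) = (1670121/152)/24587 = (1670121/152)*(1/24587) = 1670121/3737224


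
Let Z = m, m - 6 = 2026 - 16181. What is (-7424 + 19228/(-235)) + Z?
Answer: -5088883/235 ≈ -21655.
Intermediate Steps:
m = -14149 (m = 6 + (2026 - 16181) = 6 - 14155 = -14149)
Z = -14149
(-7424 + 19228/(-235)) + Z = (-7424 + 19228/(-235)) - 14149 = (-7424 + 19228*(-1/235)) - 14149 = (-7424 - 19228/235) - 14149 = -1763868/235 - 14149 = -5088883/235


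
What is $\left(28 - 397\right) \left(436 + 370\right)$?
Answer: $-297414$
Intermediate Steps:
$\left(28 - 397\right) \left(436 + 370\right) = \left(-369\right) 806 = -297414$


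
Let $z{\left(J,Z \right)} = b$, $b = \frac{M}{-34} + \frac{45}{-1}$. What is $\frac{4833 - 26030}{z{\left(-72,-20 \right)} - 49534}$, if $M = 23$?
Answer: $\frac{720698}{1685709} \approx 0.42753$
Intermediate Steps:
$b = - \frac{1553}{34}$ ($b = \frac{23}{-34} + \frac{45}{-1} = 23 \left(- \frac{1}{34}\right) + 45 \left(-1\right) = - \frac{23}{34} - 45 = - \frac{1553}{34} \approx -45.676$)
$z{\left(J,Z \right)} = - \frac{1553}{34}$
$\frac{4833 - 26030}{z{\left(-72,-20 \right)} - 49534} = \frac{4833 - 26030}{- \frac{1553}{34} - 49534} = \frac{4833 - 26030}{- \frac{1685709}{34}} = \left(4833 - 26030\right) \left(- \frac{34}{1685709}\right) = \left(-21197\right) \left(- \frac{34}{1685709}\right) = \frac{720698}{1685709}$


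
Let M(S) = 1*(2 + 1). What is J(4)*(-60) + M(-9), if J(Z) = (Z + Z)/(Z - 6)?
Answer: 243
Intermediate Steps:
M(S) = 3 (M(S) = 1*3 = 3)
J(Z) = 2*Z/(-6 + Z) (J(Z) = (2*Z)/(-6 + Z) = 2*Z/(-6 + Z))
J(4)*(-60) + M(-9) = (2*4/(-6 + 4))*(-60) + 3 = (2*4/(-2))*(-60) + 3 = (2*4*(-½))*(-60) + 3 = -4*(-60) + 3 = 240 + 3 = 243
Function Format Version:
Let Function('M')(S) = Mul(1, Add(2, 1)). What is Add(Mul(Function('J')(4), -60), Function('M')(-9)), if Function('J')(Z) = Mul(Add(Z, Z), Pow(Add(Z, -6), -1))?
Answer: 243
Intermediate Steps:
Function('M')(S) = 3 (Function('M')(S) = Mul(1, 3) = 3)
Function('J')(Z) = Mul(2, Z, Pow(Add(-6, Z), -1)) (Function('J')(Z) = Mul(Mul(2, Z), Pow(Add(-6, Z), -1)) = Mul(2, Z, Pow(Add(-6, Z), -1)))
Add(Mul(Function('J')(4), -60), Function('M')(-9)) = Add(Mul(Mul(2, 4, Pow(Add(-6, 4), -1)), -60), 3) = Add(Mul(Mul(2, 4, Pow(-2, -1)), -60), 3) = Add(Mul(Mul(2, 4, Rational(-1, 2)), -60), 3) = Add(Mul(-4, -60), 3) = Add(240, 3) = 243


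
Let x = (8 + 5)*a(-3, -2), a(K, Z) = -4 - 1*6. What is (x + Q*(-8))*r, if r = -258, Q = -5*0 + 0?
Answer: 33540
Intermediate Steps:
Q = 0 (Q = 0 + 0 = 0)
a(K, Z) = -10 (a(K, Z) = -4 - 6 = -10)
x = -130 (x = (8 + 5)*(-10) = 13*(-10) = -130)
(x + Q*(-8))*r = (-130 + 0*(-8))*(-258) = (-130 + 0)*(-258) = -130*(-258) = 33540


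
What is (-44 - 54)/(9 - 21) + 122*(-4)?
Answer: -2879/6 ≈ -479.83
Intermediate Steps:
(-44 - 54)/(9 - 21) + 122*(-4) = -98/(-12) - 488 = -98*(-1/12) - 488 = 49/6 - 488 = -2879/6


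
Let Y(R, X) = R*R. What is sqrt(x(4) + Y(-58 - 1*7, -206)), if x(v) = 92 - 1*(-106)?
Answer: sqrt(4423) ≈ 66.506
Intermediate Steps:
x(v) = 198 (x(v) = 92 + 106 = 198)
Y(R, X) = R**2
sqrt(x(4) + Y(-58 - 1*7, -206)) = sqrt(198 + (-58 - 1*7)**2) = sqrt(198 + (-58 - 7)**2) = sqrt(198 + (-65)**2) = sqrt(198 + 4225) = sqrt(4423)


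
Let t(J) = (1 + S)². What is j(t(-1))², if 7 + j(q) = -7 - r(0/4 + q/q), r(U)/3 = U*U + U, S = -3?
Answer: 400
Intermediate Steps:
t(J) = 4 (t(J) = (1 - 3)² = (-2)² = 4)
r(U) = 3*U + 3*U² (r(U) = 3*(U*U + U) = 3*(U² + U) = 3*(U + U²) = 3*U + 3*U²)
j(q) = -20 (j(q) = -7 + (-7 - 3*(0/4 + q/q)*(1 + (0/4 + q/q))) = -7 + (-7 - 3*(0*(¼) + 1)*(1 + (0*(¼) + 1))) = -7 + (-7 - 3*(0 + 1)*(1 + (0 + 1))) = -7 + (-7 - 3*(1 + 1)) = -7 + (-7 - 3*2) = -7 + (-7 - 1*6) = -7 + (-7 - 6) = -7 - 13 = -20)
j(t(-1))² = (-20)² = 400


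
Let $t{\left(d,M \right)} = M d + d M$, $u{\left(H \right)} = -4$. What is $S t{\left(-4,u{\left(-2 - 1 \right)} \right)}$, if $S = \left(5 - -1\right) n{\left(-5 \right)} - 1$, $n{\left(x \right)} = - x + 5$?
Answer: $1888$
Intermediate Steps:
$n{\left(x \right)} = 5 - x$
$S = 59$ ($S = \left(5 - -1\right) \left(5 - -5\right) - 1 = \left(5 + 1\right) \left(5 + 5\right) - 1 = 6 \cdot 10 - 1 = 60 - 1 = 59$)
$t{\left(d,M \right)} = 2 M d$ ($t{\left(d,M \right)} = M d + M d = 2 M d$)
$S t{\left(-4,u{\left(-2 - 1 \right)} \right)} = 59 \cdot 2 \left(-4\right) \left(-4\right) = 59 \cdot 32 = 1888$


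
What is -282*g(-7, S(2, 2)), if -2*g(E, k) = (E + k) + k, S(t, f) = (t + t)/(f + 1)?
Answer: -611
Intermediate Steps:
S(t, f) = 2*t/(1 + f) (S(t, f) = (2*t)/(1 + f) = 2*t/(1 + f))
g(E, k) = -k - E/2 (g(E, k) = -((E + k) + k)/2 = -(E + 2*k)/2 = -k - E/2)
-282*g(-7, S(2, 2)) = -282*(-2*2/(1 + 2) - ½*(-7)) = -282*(-2*2/3 + 7/2) = -282*(-1*4/3 + 7/2) = -282*(-4/3 + 7/2) = -282*13/6 = -611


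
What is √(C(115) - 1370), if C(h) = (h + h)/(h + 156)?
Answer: 4*I*√6284490/271 ≈ 37.002*I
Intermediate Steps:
C(h) = 2*h/(156 + h) (C(h) = (2*h)/(156 + h) = 2*h/(156 + h))
√(C(115) - 1370) = √(2*115/(156 + 115) - 1370) = √(2*115/271 - 1370) = √(2*115*(1/271) - 1370) = √(230/271 - 1370) = √(-371040/271) = 4*I*√6284490/271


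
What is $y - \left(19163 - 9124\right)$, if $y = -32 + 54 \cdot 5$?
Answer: $-9801$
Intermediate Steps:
$y = 238$ ($y = -32 + 270 = 238$)
$y - \left(19163 - 9124\right) = 238 - \left(19163 - 9124\right) = 238 - 10039 = -9801$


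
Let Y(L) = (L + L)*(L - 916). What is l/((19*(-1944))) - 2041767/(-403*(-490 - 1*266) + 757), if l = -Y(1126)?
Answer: 7967092/1302075 ≈ 6.1188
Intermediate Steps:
Y(L) = 2*L*(-916 + L) (Y(L) = (2*L)*(-916 + L) = 2*L*(-916 + L))
l = -472920 (l = -2*1126*(-916 + 1126) = -2*1126*210 = -1*472920 = -472920)
l/((19*(-1944))) - 2041767/(-403*(-490 - 1*266) + 757) = -472920/(19*(-1944)) - 2041767/(-403*(-490 - 1*266) + 757) = -472920/(-36936) - 2041767/(-403*(-490 - 266) + 757) = -472920*(-1/36936) - 2041767/(-403*(-756) + 757) = 19705/1539 - 2041767/(304668 + 757) = 19705/1539 - 2041767/305425 = 7967092/1302075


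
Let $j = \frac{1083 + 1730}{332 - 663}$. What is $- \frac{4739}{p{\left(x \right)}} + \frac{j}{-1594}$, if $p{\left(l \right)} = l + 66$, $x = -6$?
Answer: $- \frac{1250096983}{15828420} \approx -78.978$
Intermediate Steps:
$p{\left(l \right)} = 66 + l$
$j = - \frac{2813}{331}$ ($j = \frac{2813}{-331} = 2813 \left(- \frac{1}{331}\right) = - \frac{2813}{331} \approx -8.4985$)
$- \frac{4739}{p{\left(x \right)}} + \frac{j}{-1594} = - \frac{4739}{66 - 6} - \frac{2813}{331 \left(-1594\right)} = - \frac{4739}{60} - - \frac{2813}{527614} = \left(-4739\right) \frac{1}{60} + \frac{2813}{527614} = - \frac{4739}{60} + \frac{2813}{527614} = - \frac{1250096983}{15828420}$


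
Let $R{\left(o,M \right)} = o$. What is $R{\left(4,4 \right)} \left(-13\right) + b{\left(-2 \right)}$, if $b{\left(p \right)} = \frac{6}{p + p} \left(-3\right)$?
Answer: $- \frac{95}{2} \approx -47.5$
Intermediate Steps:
$b{\left(p \right)} = - \frac{9}{p}$ ($b{\left(p \right)} = \frac{6}{2 p} \left(-3\right) = 6 \frac{1}{2 p} \left(-3\right) = \frac{3}{p} \left(-3\right) = - \frac{9}{p}$)
$R{\left(4,4 \right)} \left(-13\right) + b{\left(-2 \right)} = 4 \left(-13\right) - \frac{9}{-2} = -52 - - \frac{9}{2} = -52 + \frac{9}{2} = - \frac{95}{2}$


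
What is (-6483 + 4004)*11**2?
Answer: -299959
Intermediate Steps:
(-6483 + 4004)*11**2 = -2479*121 = -299959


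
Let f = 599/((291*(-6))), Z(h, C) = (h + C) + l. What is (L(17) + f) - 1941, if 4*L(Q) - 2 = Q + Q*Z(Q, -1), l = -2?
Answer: -6554809/3492 ≈ -1877.1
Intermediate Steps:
Z(h, C) = -2 + C + h (Z(h, C) = (h + C) - 2 = (C + h) - 2 = -2 + C + h)
f = -599/1746 (f = 599/(-1746) = 599*(-1/1746) = -599/1746 ≈ -0.34307)
L(Q) = ½ + Q/4 + Q*(-3 + Q)/4 (L(Q) = ½ + (Q + Q*(-2 - 1 + Q))/4 = ½ + (Q + Q*(-3 + Q))/4 = ½ + (Q/4 + Q*(-3 + Q)/4) = ½ + Q/4 + Q*(-3 + Q)/4)
(L(17) + f) - 1941 = ((½ + (¼)*17 + (¼)*17*(-3 + 17)) - 599/1746) - 1941 = ((½ + 17/4 + (¼)*17*14) - 599/1746) - 1941 = ((½ + 17/4 + 119/2) - 599/1746) - 1941 = (257/4 - 599/1746) - 1941 = 223163/3492 - 1941 = -6554809/3492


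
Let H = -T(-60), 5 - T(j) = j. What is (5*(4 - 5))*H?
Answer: 325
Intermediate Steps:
T(j) = 5 - j
H = -65 (H = -(5 - 1*(-60)) = -(5 + 60) = -1*65 = -65)
(5*(4 - 5))*H = (5*(4 - 5))*(-65) = (5*(-1))*(-65) = -5*(-65) = 325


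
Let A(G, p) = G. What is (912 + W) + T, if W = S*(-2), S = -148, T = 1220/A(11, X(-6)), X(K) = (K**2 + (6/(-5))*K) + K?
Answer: 14508/11 ≈ 1318.9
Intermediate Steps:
X(K) = K**2 - K/5 (X(K) = (K**2 + (6*(-1/5))*K) + K = (K**2 - 6*K/5) + K = K**2 - K/5)
T = 1220/11 ≈ 110.91
W = 296 (W = -148*(-2) = 296)
(912 + W) + T = (912 + 296) + 1220/11 = 1208 + 1220/11 = 14508/11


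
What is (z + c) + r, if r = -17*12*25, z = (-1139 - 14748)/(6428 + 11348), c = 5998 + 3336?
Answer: 75247697/17776 ≈ 4233.1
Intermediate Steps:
c = 9334
z = -15887/17776 ≈ -0.89373
r = -5100 (r = -204*25 = -5100)
(z + c) + r = (-15887/17776 + 9334) - 5100 = 165905297/17776 - 5100 = 75247697/17776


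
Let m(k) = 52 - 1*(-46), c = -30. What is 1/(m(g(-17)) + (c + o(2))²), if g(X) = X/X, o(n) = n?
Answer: 1/882 ≈ 0.0011338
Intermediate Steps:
g(X) = 1
m(k) = 98 (m(k) = 52 + 46 = 98)
1/(m(g(-17)) + (c + o(2))²) = 1/(98 + (-30 + 2)²) = 1/(98 + (-28)²) = 1/(98 + 784) = 1/882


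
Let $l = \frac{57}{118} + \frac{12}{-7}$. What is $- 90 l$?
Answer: $\frac{45765}{413} \approx 110.81$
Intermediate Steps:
$l = - \frac{1017}{826}$ ($l = 57 \cdot \frac{1}{118} + 12 \left(- \frac{1}{7}\right) = \frac{57}{118} - \frac{12}{7} = - \frac{1017}{826} \approx -1.2312$)
$- 90 l = \left(-90\right) \left(- \frac{1017}{826}\right) = \frac{45765}{413}$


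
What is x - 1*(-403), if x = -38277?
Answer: -37874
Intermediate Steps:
x - 1*(-403) = -38277 - 1*(-403) = -38277 + 403 = -37874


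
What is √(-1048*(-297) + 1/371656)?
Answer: √10748306380386418/185828 ≈ 557.90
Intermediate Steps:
√(-1048*(-297) + 1/371656) = √(311256 + 1/371656) = √(115680159937/371656) = √10748306380386418/185828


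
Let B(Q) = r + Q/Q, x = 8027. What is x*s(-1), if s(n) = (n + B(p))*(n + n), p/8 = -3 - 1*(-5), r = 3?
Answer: -48162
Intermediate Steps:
p = 16 (p = 8*(-3 - 1*(-5)) = 8*(-3 + 5) = 8*2 = 16)
B(Q) = 4 (B(Q) = 3 + Q/Q = 3 + 1 = 4)
s(n) = 2*n*(4 + n) (s(n) = (n + 4)*(n + n) = (4 + n)*(2*n) = 2*n*(4 + n))
x*s(-1) = 8027*(2*(-1)*(4 - 1)) = 8027*(2*(-1)*3) = 8027*(-6) = -48162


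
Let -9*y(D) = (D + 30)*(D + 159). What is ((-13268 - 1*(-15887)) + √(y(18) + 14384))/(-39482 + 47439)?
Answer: 2619/7957 + 8*√210/7957 ≈ 0.34371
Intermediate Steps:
y(D) = -(30 + D)*(159 + D)/9 (y(D) = -(D + 30)*(D + 159)/9 = -(30 + D)*(159 + D)/9)
((-13268 - 1*(-15887)) + √(y(18) + 14384))/(-39482 + 47439) = ((-13268 - 1*(-15887)) + √((-530 - 21*18 - ⅑*18²) + 14384))/(-39482 + 47439) = ((-13268 + 15887) + √((-530 - 378 - ⅑*324) + 14384))/7957 = (2619 + √((-530 - 378 - 36) + 14384))*(1/7957) = (2619 + √(-944 + 14384))*(1/7957) = (2619 + √13440)*(1/7957) = (2619 + 8*√210)*(1/7957) = 2619/7957 + 8*√210/7957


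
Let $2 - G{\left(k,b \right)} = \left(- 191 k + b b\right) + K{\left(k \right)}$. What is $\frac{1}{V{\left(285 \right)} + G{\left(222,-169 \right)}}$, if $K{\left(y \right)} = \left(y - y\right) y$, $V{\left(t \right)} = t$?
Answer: $\frac{1}{14128} \approx 7.0781 \cdot 10^{-5}$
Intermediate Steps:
$K{\left(y \right)} = 0$ ($K{\left(y \right)} = 0 y = 0$)
$G{\left(k,b \right)} = 2 - b^{2} + 191 k$ ($G{\left(k,b \right)} = 2 - \left(\left(- 191 k + b b\right) + 0\right) = 2 - \left(\left(- 191 k + b^{2}\right) + 0\right) = 2 - \left(\left(b^{2} - 191 k\right) + 0\right) = 2 - \left(b^{2} - 191 k\right) = 2 - b^{2} + 191 k$)
$\frac{1}{V{\left(285 \right)} + G{\left(222,-169 \right)}} = \frac{1}{285 + \left(2 - \left(-169\right)^{2} + 191 \cdot 222\right)} = \frac{1}{285 + \left(2 - 28561 + 42402\right)} = \frac{1}{285 + 13843} = \frac{1}{14128}$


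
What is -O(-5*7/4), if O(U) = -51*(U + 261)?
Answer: 51459/4 ≈ 12865.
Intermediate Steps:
O(U) = -13311 - 51*U (O(U) = -51*(261 + U) = -13311 - 51*U)
-O(-5*7/4) = -(-13311 - 51*(-5*7)/4) = -(-13311 - (-1785)/4) = -(-13311 - 51*(-35/4)) = -(-13311 + 1785/4) = -1*(-51459/4) = 51459/4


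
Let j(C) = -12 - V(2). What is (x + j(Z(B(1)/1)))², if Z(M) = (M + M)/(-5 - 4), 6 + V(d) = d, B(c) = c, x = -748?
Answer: 571536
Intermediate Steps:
V(d) = -6 + d
Z(M) = -2*M/9 (Z(M) = (2*M)/(-9) = (2*M)*(-⅑) = -2*M/9)
j(C) = -8 (j(C) = -12 - (-6 + 2) = -12 - 1*(-4) = -12 + 4 = -8)
(x + j(Z(B(1)/1)))² = (-748 - 8)² = (-756)² = 571536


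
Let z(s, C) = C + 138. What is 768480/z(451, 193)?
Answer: 768480/331 ≈ 2321.7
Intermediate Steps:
z(s, C) = 138 + C
768480/z(451, 193) = 768480/(138 + 193) = 768480/331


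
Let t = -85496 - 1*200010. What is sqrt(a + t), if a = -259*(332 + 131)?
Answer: 3*I*sqrt(45047) ≈ 636.73*I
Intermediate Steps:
t = -285506 (t = -85496 - 200010 = -285506)
a = -119917 (a = -259*463 = -119917)
sqrt(a + t) = sqrt(-119917 - 285506) = sqrt(-405423) = 3*I*sqrt(45047)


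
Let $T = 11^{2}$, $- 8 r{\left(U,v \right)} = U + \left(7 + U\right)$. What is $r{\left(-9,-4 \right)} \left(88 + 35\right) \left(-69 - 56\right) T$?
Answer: $- \frac{20464125}{8} \approx -2.558 \cdot 10^{6}$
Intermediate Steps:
$r{\left(U,v \right)} = - \frac{7}{8} - \frac{U}{4}$ ($r{\left(U,v \right)} = - \frac{U + \left(7 + U\right)}{8} = - \frac{7 + 2 U}{8} = - \frac{7}{8} - \frac{U}{4}$)
$T = 121$
$r{\left(-9,-4 \right)} \left(88 + 35\right) \left(-69 - 56\right) T = \left(- \frac{7}{8} - - \frac{9}{4}\right) \left(88 + 35\right) \left(-69 - 56\right) 121 = \left(- \frac{7}{8} + \frac{9}{4}\right) 123 \left(-125\right) 121 = \frac{11}{8} \left(-15375\right) 121 = \left(- \frac{169125}{8}\right) 121 = - \frac{20464125}{8}$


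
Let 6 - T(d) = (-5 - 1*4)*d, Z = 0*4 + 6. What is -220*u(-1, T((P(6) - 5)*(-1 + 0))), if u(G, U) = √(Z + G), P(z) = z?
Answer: -220*√5 ≈ -491.94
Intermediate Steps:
Z = 6 (Z = 0 + 6 = 6)
T(d) = 6 + 9*d (T(d) = 6 - (-5 - 1*4)*d = 6 - (-5 - 4)*d = 6 - (-9)*d = 6 + 9*d)
u(G, U) = √(6 + G)
-220*u(-1, T((P(6) - 5)*(-1 + 0))) = -220*√(6 - 1) = -220*√5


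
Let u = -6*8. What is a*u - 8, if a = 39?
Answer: -1880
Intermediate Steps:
u = -48
a*u - 8 = 39*(-48) - 8 = -1872 - 8 = -1880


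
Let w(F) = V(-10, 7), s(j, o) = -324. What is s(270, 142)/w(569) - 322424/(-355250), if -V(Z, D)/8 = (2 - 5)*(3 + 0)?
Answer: -1276201/355250 ≈ -3.5924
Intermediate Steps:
V(Z, D) = 72 (V(Z, D) = -8*(2 - 5)*(3 + 0) = -(-24)*3 = -8*(-9) = 72)
w(F) = 72
s(270, 142)/w(569) - 322424/(-355250) = -324/72 - 322424/(-355250) = -324*1/72 - 322424*(-1/355250) = -9/2 + 161212/177625 = -1276201/355250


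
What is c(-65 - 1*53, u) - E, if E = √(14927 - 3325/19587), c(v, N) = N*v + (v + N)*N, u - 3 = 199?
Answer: -6868 - 4*√357917932293/19587 ≈ -6990.2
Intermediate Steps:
u = 202 (u = 3 + 199 = 202)
c(v, N) = N*v + N*(N + v) (c(v, N) = N*v + (N + v)*N = N*v + N*(N + v))
E = 4*√357917932293/19587 (E = √(14927 - 3325*1/19587) = √(14927 - 3325/19587) = √(292371824/19587) = 4*√357917932293/19587 ≈ 122.18)
c(-65 - 1*53, u) - E = 202*(202 + 2*(-65 - 1*53)) - 4*√357917932293/19587 = 202*(202 + 2*(-65 - 53)) - 4*√357917932293/19587 = 202*(202 + 2*(-118)) - 4*√357917932293/19587 = 202*(202 - 236) - 4*√357917932293/19587 = 202*(-34) - 4*√357917932293/19587 = -6868 - 4*√357917932293/19587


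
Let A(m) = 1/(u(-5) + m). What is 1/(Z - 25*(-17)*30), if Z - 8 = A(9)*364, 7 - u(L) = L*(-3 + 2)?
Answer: 11/140702 ≈ 7.8179e-5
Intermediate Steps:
u(L) = 7 + L (u(L) = 7 - L*(-3 + 2) = 7 - L*(-1) = 7 - (-1)*L = 7 + L)
A(m) = 1/(2 + m) (A(m) = 1/((7 - 5) + m) = 1/(2 + m))
Z = 452/11 (Z = 8 + 364/(2 + 9) = 8 + 364/11 = 452/11 ≈ 41.091)
1/(Z - 25*(-17)*30) = 1/(452/11 - 25*(-17)*30) = 1/(452/11 + 425*30) = 1/(452/11 + 12750) = 1/(140702/11) = 11/140702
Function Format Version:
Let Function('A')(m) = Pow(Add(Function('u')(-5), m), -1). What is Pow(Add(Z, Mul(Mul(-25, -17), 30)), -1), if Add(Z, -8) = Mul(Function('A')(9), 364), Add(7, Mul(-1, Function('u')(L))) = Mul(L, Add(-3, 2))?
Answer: Rational(11, 140702) ≈ 7.8179e-5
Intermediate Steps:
Function('u')(L) = Add(7, L) (Function('u')(L) = Add(7, Mul(-1, Mul(L, Add(-3, 2)))) = Add(7, Mul(-1, Mul(L, -1))) = Add(7, Mul(-1, Mul(-1, L))) = Add(7, L))
Function('A')(m) = Pow(Add(2, m), -1) (Function('A')(m) = Pow(Add(Add(7, -5), m), -1) = Pow(Add(2, m), -1))
Z = Rational(452, 11) (Z = Add(8, Mul(Pow(Add(2, 9), -1), 364)) = Add(8, Mul(Pow(11, -1), 364)) = Add(8, Mul(Rational(1, 11), 364)) = Add(8, Rational(364, 11)) = Rational(452, 11) ≈ 41.091)
Pow(Add(Z, Mul(Mul(-25, -17), 30)), -1) = Pow(Add(Rational(452, 11), Mul(Mul(-25, -17), 30)), -1) = Pow(Add(Rational(452, 11), Mul(425, 30)), -1) = Pow(Add(Rational(452, 11), 12750), -1) = Pow(Rational(140702, 11), -1) = Rational(11, 140702)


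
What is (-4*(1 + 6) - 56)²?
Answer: 7056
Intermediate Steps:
(-4*(1 + 6) - 56)² = (-4*7 - 56)² = (-28 - 56)² = (-84)² = 7056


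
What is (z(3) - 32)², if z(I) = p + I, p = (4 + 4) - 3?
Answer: 576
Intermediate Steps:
p = 5 (p = 8 - 3 = 5)
z(I) = 5 + I
(z(3) - 32)² = ((5 + 3) - 32)² = (8 - 32)² = (-24)² = 576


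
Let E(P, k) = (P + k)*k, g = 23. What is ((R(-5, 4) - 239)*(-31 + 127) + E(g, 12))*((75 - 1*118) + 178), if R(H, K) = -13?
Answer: -3209220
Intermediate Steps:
E(P, k) = k*(P + k)
((R(-5, 4) - 239)*(-31 + 127) + E(g, 12))*((75 - 1*118) + 178) = ((-13 - 239)*(-31 + 127) + 12*(23 + 12))*((75 - 1*118) + 178) = (-252*96 + 12*35)*((75 - 118) + 178) = (-24192 + 420)*(-43 + 178) = -23772*135 = -3209220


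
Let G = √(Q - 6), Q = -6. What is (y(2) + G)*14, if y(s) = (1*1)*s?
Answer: 28 + 28*I*√3 ≈ 28.0 + 48.497*I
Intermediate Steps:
G = 2*I*√3 (G = √(-6 - 6) = √(-12) = 2*I*√3 ≈ 3.4641*I)
y(s) = s (y(s) = 1*s = s)
(y(2) + G)*14 = (2 + 2*I*√3)*14 = 28 + 28*I*√3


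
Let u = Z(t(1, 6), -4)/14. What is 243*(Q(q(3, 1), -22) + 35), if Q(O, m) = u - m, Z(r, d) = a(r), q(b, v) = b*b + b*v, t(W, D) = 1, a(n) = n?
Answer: 194157/14 ≈ 13868.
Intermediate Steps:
q(b, v) = b² + b*v
Z(r, d) = r
u = 1/14 ≈ 0.071429
Q(O, m) = 1/14 - m
243*(Q(q(3, 1), -22) + 35) = 243*((1/14 - 1*(-22)) + 35) = 243*((1/14 + 22) + 35) = 243*(309/14 + 35) = 243*(799/14) = 194157/14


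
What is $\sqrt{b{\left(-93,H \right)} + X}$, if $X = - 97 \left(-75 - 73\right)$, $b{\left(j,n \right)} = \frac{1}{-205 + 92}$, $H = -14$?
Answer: $\frac{\sqrt{183311651}}{113} \approx 119.82$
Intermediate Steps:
$b{\left(j,n \right)} = - \frac{1}{113}$ ($b{\left(j,n \right)} = \frac{1}{-113} = - \frac{1}{113}$)
$X = 14356$ ($X = \left(-97\right) \left(-148\right) = 14356$)
$\sqrt{b{\left(-93,H \right)} + X} = \sqrt{- \frac{1}{113} + 14356} = \sqrt{\frac{1622227}{113}} = \frac{\sqrt{183311651}}{113}$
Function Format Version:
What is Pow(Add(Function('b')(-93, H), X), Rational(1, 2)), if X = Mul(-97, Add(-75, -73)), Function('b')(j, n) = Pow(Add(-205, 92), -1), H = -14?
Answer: Mul(Rational(1, 113), Pow(183311651, Rational(1, 2))) ≈ 119.82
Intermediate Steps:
Function('b')(j, n) = Rational(-1, 113) (Function('b')(j, n) = Pow(-113, -1) = Rational(-1, 113))
X = 14356 (X = Mul(-97, -148) = 14356)
Pow(Add(Function('b')(-93, H), X), Rational(1, 2)) = Pow(Add(Rational(-1, 113), 14356), Rational(1, 2)) = Pow(Rational(1622227, 113), Rational(1, 2)) = Mul(Rational(1, 113), Pow(183311651, Rational(1, 2)))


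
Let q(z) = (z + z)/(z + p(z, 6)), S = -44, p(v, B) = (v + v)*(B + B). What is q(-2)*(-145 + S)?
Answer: -378/25 ≈ -15.120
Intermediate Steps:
p(v, B) = 4*B*v (p(v, B) = (2*v)*(2*B) = 4*B*v)
q(z) = 2/25 (q(z) = (z + z)/(z + 4*6*z) = (2*z)/(z + 24*z) = (2*z)/((25*z)) = (2*z)*(1/(25*z)) = 2/25)
q(-2)*(-145 + S) = 2*(-145 - 44)/25 = (2/25)*(-189) = -378/25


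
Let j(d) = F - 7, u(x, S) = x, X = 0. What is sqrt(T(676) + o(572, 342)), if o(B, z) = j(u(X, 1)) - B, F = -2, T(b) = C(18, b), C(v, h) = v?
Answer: I*sqrt(563) ≈ 23.728*I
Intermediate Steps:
T(b) = 18
j(d) = -9 (j(d) = -2 - 7 = -9)
o(B, z) = -9 - B
sqrt(T(676) + o(572, 342)) = sqrt(18 + (-9 - 1*572)) = sqrt(18 + (-9 - 572)) = sqrt(18 - 581) = sqrt(-563) = I*sqrt(563)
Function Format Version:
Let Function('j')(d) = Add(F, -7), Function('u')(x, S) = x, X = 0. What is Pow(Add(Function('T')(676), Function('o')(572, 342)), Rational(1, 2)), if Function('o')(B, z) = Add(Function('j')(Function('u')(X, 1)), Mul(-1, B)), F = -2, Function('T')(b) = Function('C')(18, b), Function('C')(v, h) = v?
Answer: Mul(I, Pow(563, Rational(1, 2))) ≈ Mul(23.728, I)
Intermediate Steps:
Function('T')(b) = 18
Function('j')(d) = -9 (Function('j')(d) = Add(-2, -7) = -9)
Function('o')(B, z) = Add(-9, Mul(-1, B))
Pow(Add(Function('T')(676), Function('o')(572, 342)), Rational(1, 2)) = Pow(Add(18, Add(-9, Mul(-1, 572))), Rational(1, 2)) = Pow(Add(18, Add(-9, -572)), Rational(1, 2)) = Pow(Add(18, -581), Rational(1, 2)) = Pow(-563, Rational(1, 2)) = Mul(I, Pow(563, Rational(1, 2)))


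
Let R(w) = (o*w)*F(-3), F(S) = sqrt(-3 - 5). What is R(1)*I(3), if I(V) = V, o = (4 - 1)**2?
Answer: 54*I*sqrt(2) ≈ 76.368*I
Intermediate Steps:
F(S) = 2*I*sqrt(2) (F(S) = sqrt(-8) = 2*I*sqrt(2))
o = 9 (o = 3**2 = 9)
R(w) = 18*I*w*sqrt(2) (R(w) = (9*w)*(2*I*sqrt(2)) = 18*I*w*sqrt(2))
R(1)*I(3) = (18*I*1*sqrt(2))*3 = (18*I*sqrt(2))*3 = 54*I*sqrt(2)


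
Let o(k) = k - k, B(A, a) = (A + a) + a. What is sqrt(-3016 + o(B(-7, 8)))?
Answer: 2*I*sqrt(754) ≈ 54.918*I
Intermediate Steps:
B(A, a) = A + 2*a
o(k) = 0
sqrt(-3016 + o(B(-7, 8))) = sqrt(-3016 + 0) = sqrt(-3016) = 2*I*sqrt(754)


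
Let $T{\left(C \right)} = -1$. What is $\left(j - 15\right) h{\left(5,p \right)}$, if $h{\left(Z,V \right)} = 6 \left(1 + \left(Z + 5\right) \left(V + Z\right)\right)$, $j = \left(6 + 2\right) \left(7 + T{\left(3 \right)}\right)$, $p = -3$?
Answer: $4158$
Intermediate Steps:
$j = 48$ ($j = \left(6 + 2\right) \left(7 - 1\right) = 8 \cdot 6 = 48$)
$h{\left(Z,V \right)} = 6 + 6 \left(5 + Z\right) \left(V + Z\right)$ ($h{\left(Z,V \right)} = 6 \left(1 + \left(5 + Z\right) \left(V + Z\right)\right) = 6 + 6 \left(5 + Z\right) \left(V + Z\right)$)
$\left(j - 15\right) h{\left(5,p \right)} = \left(48 - 15\right) \left(6 + 6 \cdot 5^{2} + 30 \left(-3\right) + 30 \cdot 5 + 6 \left(-3\right) 5\right) = 33 \left(6 + 6 \cdot 25 - 90 + 150 - 90\right) = 33 \left(6 + 150 - 90 + 150 - 90\right) = 33 \cdot 126 = 4158$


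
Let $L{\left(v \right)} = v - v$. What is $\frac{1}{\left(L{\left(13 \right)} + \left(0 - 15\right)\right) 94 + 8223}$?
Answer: $\frac{1}{6813} \approx 0.00014678$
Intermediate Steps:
$L{\left(v \right)} = 0$
$\frac{1}{\left(L{\left(13 \right)} + \left(0 - 15\right)\right) 94 + 8223} = \frac{1}{\left(0 + \left(0 - 15\right)\right) 94 + 8223} = \frac{1}{\left(0 - 15\right) 94 + 8223} = \frac{1}{\left(-15\right) 94 + 8223} = \frac{1}{-1410 + 8223} = \frac{1}{6813}$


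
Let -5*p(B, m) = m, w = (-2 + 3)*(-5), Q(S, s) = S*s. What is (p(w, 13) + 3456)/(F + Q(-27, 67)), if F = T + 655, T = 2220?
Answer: 17267/5330 ≈ 3.2396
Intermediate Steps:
F = 2875 (F = 2220 + 655 = 2875)
w = -5 (w = 1*(-5) = -5)
p(B, m) = -m/5
(p(w, 13) + 3456)/(F + Q(-27, 67)) = (-⅕*13 + 3456)/(2875 - 27*67) = (-13/5 + 3456)/(2875 - 1809) = (17267/5)/1066 = (17267/5)*(1/1066) = 17267/5330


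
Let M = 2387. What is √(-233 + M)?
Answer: √2154 ≈ 46.411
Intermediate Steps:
√(-233 + M) = √(-233 + 2387) = √2154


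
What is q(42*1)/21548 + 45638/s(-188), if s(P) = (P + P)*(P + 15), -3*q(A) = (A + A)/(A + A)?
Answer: 92192432/131405091 ≈ 0.70159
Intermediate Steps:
q(A) = -⅓ (q(A) = -(A + A)/(3*(A + A)) = -2*A/(3*(2*A)) = -2*A*1/(2*A)/3 = -⅓*1 = -⅓)
s(P) = 2*P*(15 + P) (s(P) = (2*P)*(15 + P) = 2*P*(15 + P))
q(42*1)/21548 + 45638/s(-188) = -⅓/21548 + 45638/((2*(-188)*(15 - 188))) = -⅓*1/21548 + 45638/((2*(-188)*(-173))) = -1/64644 + 45638/65048 = -1/64644 + 45638*(1/65048) = -1/64644 + 22819/32524 = 92192432/131405091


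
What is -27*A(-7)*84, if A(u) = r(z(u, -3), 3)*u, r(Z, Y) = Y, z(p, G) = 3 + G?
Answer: 47628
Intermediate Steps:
A(u) = 3*u
-27*A(-7)*84 = -81*(-7)*84 = -27*(-21)*84 = 567*84 = 47628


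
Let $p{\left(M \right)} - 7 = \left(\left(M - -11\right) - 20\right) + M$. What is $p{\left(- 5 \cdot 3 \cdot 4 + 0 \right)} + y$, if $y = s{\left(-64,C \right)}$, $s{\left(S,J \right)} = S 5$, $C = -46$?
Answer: $-442$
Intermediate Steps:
$s{\left(S,J \right)} = 5 S$
$y = -320$ ($y = 5 \left(-64\right) = -320$)
$p{\left(M \right)} = -2 + 2 M$ ($p{\left(M \right)} = 7 + \left(\left(\left(M - -11\right) - 20\right) + M\right) = 7 + \left(\left(\left(M + 11\right) - 20\right) + M\right) = 7 + \left(\left(\left(11 + M\right) - 20\right) + M\right) = 7 + \left(\left(-9 + M\right) + M\right) = 7 + \left(-9 + 2 M\right) = -2 + 2 M$)
$p{\left(- 5 \cdot 3 \cdot 4 + 0 \right)} + y = \left(-2 + 2 \left(- 5 \cdot 3 \cdot 4 + 0\right)\right) - 320 = \left(-2 + 2 \left(\left(-5\right) 12 + 0\right)\right) - 320 = \left(-2 + 2 \left(-60 + 0\right)\right) - 320 = \left(-2 + 2 \left(-60\right)\right) - 320 = \left(-2 - 120\right) - 320 = -122 - 320 = -442$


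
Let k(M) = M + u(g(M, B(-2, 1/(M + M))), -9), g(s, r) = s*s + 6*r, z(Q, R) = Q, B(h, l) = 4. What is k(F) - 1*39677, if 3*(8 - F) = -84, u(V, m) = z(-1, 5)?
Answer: -39642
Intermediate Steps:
g(s, r) = s² + 6*r
u(V, m) = -1
F = 36 (F = 8 - ⅓*(-84) = 8 + 28 = 36)
k(M) = -1 + M (k(M) = M - 1 = -1 + M)
k(F) - 1*39677 = (-1 + 36) - 1*39677 = 35 - 39677 = -39642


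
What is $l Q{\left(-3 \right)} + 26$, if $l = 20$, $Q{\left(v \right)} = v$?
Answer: $-34$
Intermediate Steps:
$l Q{\left(-3 \right)} + 26 = 20 \left(-3\right) + 26 = -60 + 26 = -34$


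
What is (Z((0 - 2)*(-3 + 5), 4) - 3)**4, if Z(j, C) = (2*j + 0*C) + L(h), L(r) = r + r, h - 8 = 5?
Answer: 50625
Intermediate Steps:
h = 13 (h = 8 + 5 = 13)
L(r) = 2*r
Z(j, C) = 26 + 2*j (Z(j, C) = (2*j + 0*C) + 2*13 = (2*j + 0) + 26 = 2*j + 26 = 26 + 2*j)
(Z((0 - 2)*(-3 + 5), 4) - 3)**4 = ((26 + 2*((0 - 2)*(-3 + 5))) - 3)**4 = ((26 + 2*(-2*2)) - 3)**4 = ((26 + 2*(-4)) - 3)**4 = ((26 - 8) - 3)**4 = (18 - 3)**4 = 15**4 = 50625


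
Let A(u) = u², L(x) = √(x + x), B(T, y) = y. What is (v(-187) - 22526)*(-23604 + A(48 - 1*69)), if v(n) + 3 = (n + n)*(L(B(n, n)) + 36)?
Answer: 833705859 + 8662962*I*√374 ≈ 8.3371e+8 + 1.6753e+8*I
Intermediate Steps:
L(x) = √2*√x (L(x) = √(2*x) = √2*√x)
v(n) = -3 + 2*n*(36 + √2*√n) (v(n) = -3 + (n + n)*(√2*√n + 36) = -3 + (2*n)*(36 + √2*√n) = -3 + 2*n*(36 + √2*√n))
(v(-187) - 22526)*(-23604 + A(48 - 1*69)) = ((-3 + 72*(-187) + 2*√2*(-187)^(3/2)) - 22526)*(-23604 + (48 - 1*69)²) = ((-3 - 13464 + 2*√2*(-187*I*√187)) - 22526)*(-23604 + (48 - 69)²) = ((-3 - 13464 - 374*I*√374) - 22526)*(-23604 + (-21)²) = ((-13467 - 374*I*√374) - 22526)*(-23604 + 441) = (-35993 - 374*I*√374)*(-23163) = 833705859 + 8662962*I*√374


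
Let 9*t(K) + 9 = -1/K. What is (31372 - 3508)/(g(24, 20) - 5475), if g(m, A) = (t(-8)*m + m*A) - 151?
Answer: -83592/15509 ≈ -5.3899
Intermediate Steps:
t(K) = -1 - 1/(9*K) (t(K) = -1 + (-1/K)/9 = -1 - 1/(9*K))
g(m, A) = -151 - 71*m/72 + A*m (g(m, A) = (((-⅑ - 1*(-8))/(-8))*m + m*A) - 151 = ((-(-⅑ + 8)/8)*m + A*m) - 151 = ((-⅛*71/9)*m + A*m) - 151 = (-71*m/72 + A*m) - 151 = -151 - 71*m/72 + A*m)
(31372 - 3508)/(g(24, 20) - 5475) = (31372 - 3508)/((-151 - 71/72*24 + 20*24) - 5475) = 27864/((-151 - 71/3 + 480) - 5475) = 27864/(916/3 - 5475) = 27864/(-15509/3) = 27864*(-3/15509) = -83592/15509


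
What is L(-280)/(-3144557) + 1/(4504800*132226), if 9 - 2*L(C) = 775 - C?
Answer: 311525834294957/1873060674999633600 ≈ 0.00016632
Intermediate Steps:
L(C) = -383 + C/2 (L(C) = 9/2 - (775 - C)/2 = 9/2 + (-775/2 + C/2) = -383 + C/2)
L(-280)/(-3144557) + 1/(4504800*132226) = (-383 + (½)*(-280))/(-3144557) + 1/(4504800*132226) = (-383 - 140)*(-1/3144557) + (1/4504800)*(1/132226) = -523*(-1/3144557) + 1/595651684800 = 523/3144557 + 1/595651684800 = 311525834294957/1873060674999633600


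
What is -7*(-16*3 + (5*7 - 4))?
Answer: 119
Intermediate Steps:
-7*(-16*3 + (5*7 - 4)) = -7*(-48 + (35 - 4)) = -7*(-48 + 31) = -7*(-17) = 119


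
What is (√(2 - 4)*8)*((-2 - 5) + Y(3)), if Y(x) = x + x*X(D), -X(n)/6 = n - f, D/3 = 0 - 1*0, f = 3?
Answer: 400*I*√2 ≈ 565.69*I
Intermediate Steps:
D = 0 (D = 3*(0 - 1*0) = 3*(0 + 0) = 3*0 = 0)
X(n) = 18 - 6*n (X(n) = -6*(n - 1*3) = -6*(n - 3) = -6*(-3 + n) = 18 - 6*n)
Y(x) = 19*x (Y(x) = x + x*(18 - 6*0) = x + x*(18 + 0) = x + x*18 = x + 18*x = 19*x)
(√(2 - 4)*8)*((-2 - 5) + Y(3)) = (√(2 - 4)*8)*((-2 - 5) + 19*3) = (√(-2)*8)*(-7 + 57) = ((I*√2)*8)*50 = (8*I*√2)*50 = 400*I*√2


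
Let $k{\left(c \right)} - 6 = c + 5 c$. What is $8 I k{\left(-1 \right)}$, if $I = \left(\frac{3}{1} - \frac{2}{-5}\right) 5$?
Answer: $0$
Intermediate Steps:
$I = 17$ ($I = \left(3 \cdot 1 - - \frac{2}{5}\right) 5 = \left(3 + \frac{2}{5}\right) 5 = \frac{17}{5} \cdot 5 = 17$)
$k{\left(c \right)} = 6 + 6 c$ ($k{\left(c \right)} = 6 + \left(c + 5 c\right) = 6 + 6 c$)
$8 I k{\left(-1 \right)} = 8 \cdot 17 \left(6 + 6 \left(-1\right)\right) = 136 \left(6 - 6\right) = 136 \cdot 0 = 0$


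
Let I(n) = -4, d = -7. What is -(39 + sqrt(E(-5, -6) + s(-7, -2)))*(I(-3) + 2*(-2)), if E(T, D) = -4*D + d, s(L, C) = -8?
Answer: 336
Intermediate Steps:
E(T, D) = -7 - 4*D (E(T, D) = -4*D - 7 = -7 - 4*D)
-(39 + sqrt(E(-5, -6) + s(-7, -2)))*(I(-3) + 2*(-2)) = -(39 + sqrt((-7 - 4*(-6)) - 8))*(-4 + 2*(-2)) = -(39 + sqrt((-7 + 24) - 8))*(-4 - 4) = -(39 + sqrt(17 - 8))*(-8) = -(39 + sqrt(9))*(-8) = -(39 + 3)*(-8) = -42*(-8) = -1*(-336) = 336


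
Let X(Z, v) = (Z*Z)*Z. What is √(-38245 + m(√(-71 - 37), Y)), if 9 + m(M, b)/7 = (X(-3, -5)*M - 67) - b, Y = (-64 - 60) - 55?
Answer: √(-37524 - 1134*I*√3) ≈ 5.068 - 193.78*I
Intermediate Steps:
X(Z, v) = Z³ (X(Z, v) = Z²*Z = Z³)
Y = -179 (Y = -124 - 55 = -179)
m(M, b) = -532 - 189*M - 7*b (m(M, b) = -63 + 7*(((-3)³*M - 67) - b) = -63 + 7*((-27*M - 67) - b) = -63 + 7*((-67 - 27*M) - b) = -63 + 7*(-67 - b - 27*M) = -63 + (-469 - 189*M - 7*b) = -532 - 189*M - 7*b)
√(-38245 + m(√(-71 - 37), Y)) = √(-38245 + (-532 - 189*√(-71 - 37) - 7*(-179))) = √(-38245 + (-532 - 1134*I*√3 + 1253)) = √(-38245 + (721 - 1134*I*√3)) = √(-37524 - 1134*I*√3)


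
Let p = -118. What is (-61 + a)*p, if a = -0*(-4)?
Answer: 7198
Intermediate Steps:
a = 0 (a = -32*0 = 0)
(-61 + a)*p = (-61 + 0)*(-118) = -61*(-118) = 7198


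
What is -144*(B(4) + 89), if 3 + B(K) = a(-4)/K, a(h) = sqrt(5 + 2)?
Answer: -12384 - 36*sqrt(7) ≈ -12479.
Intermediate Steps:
a(h) = sqrt(7)
B(K) = -3 + sqrt(7)/K
-144*(B(4) + 89) = -144*((-3 + sqrt(7)/4) + 89) = -144*(86 + sqrt(7)/4) = -12384 - 36*sqrt(7)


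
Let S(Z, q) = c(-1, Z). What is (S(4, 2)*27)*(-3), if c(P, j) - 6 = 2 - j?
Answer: -324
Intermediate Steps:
c(P, j) = 8 - j (c(P, j) = 6 + (2 - j) = 8 - j)
S(Z, q) = 8 - Z
(S(4, 2)*27)*(-3) = ((8 - 1*4)*27)*(-3) = ((8 - 4)*27)*(-3) = (4*27)*(-3) = 108*(-3) = -324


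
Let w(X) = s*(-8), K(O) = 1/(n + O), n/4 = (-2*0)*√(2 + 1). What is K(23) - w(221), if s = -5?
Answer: -919/23 ≈ -39.957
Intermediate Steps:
n = 0 (n = 4*((-2*0)*√(2 + 1)) = 4*(0*√3) = 4*0 = 0)
K(O) = 1/O (K(O) = 1/(0 + O) = 1/O)
w(X) = 40 (w(X) = -5*(-8) = 40)
K(23) - w(221) = 1/23 - 1*40 = 1/23 - 40 = -919/23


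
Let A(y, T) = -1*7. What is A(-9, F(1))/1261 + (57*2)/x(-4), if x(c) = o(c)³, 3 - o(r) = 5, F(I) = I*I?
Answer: -71905/5044 ≈ -14.256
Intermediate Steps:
F(I) = I²
o(r) = -2 (o(r) = 3 - 1*5 = 3 - 5 = -2)
A(y, T) = -7
x(c) = -8 (x(c) = (-2)³ = -8)
A(-9, F(1))/1261 + (57*2)/x(-4) = -7/1261 + (57*2)/(-8) = -7*1/1261 + 114*(-⅛) = -7/1261 - 57/4 = -71905/5044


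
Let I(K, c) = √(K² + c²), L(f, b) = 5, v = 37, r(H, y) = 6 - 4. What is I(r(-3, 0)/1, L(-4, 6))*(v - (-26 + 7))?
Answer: 56*√29 ≈ 301.57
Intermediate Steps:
r(H, y) = 2
I(r(-3, 0)/1, L(-4, 6))*(v - (-26 + 7)) = √((2/1)² + 5²)*(37 - (-26 + 7)) = √((2*1)² + 25)*(37 - 1*(-19)) = √(2² + 25)*(37 + 19) = √(4 + 25)*56 = √29*56 = 56*√29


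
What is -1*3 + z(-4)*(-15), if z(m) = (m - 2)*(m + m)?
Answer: -723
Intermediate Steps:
z(m) = 2*m*(-2 + m) (z(m) = (-2 + m)*(2*m) = 2*m*(-2 + m))
-1*3 + z(-4)*(-15) = -1*3 + (2*(-4)*(-2 - 4))*(-15) = -3 + (2*(-4)*(-6))*(-15) = -3 + 48*(-15) = -3 - 720 = -723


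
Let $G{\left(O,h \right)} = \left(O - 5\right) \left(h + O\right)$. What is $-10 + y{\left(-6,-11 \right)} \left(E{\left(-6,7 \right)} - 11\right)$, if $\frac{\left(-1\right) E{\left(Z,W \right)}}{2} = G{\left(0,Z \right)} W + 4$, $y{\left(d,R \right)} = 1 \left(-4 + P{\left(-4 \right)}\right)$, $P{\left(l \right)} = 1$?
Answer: $1307$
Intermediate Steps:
$G{\left(O,h \right)} = \left(-5 + O\right) \left(O + h\right)$
$y{\left(d,R \right)} = -3$ ($y{\left(d,R \right)} = 1 \left(-4 + 1\right) = 1 \left(-3\right) = -3$)
$E{\left(Z,W \right)} = -8 + 10 W Z$ ($E{\left(Z,W \right)} = - 2 \left(\left(0^{2} - 0 - 5 Z + 0 Z\right) W + 4\right) = - 2 \left(\left(0 + 0 - 5 Z + 0\right) W + 4\right) = - 2 \left(- 5 Z W + 4\right) = - 2 \left(- 5 W Z + 4\right) = - 2 \left(4 - 5 W Z\right) = -8 + 10 W Z$)
$-10 + y{\left(-6,-11 \right)} \left(E{\left(-6,7 \right)} - 11\right) = -10 - 3 \left(\left(-8 + 10 \cdot 7 \left(-6\right)\right) - 11\right) = -10 - 3 \left(\left(-8 - 420\right) - 11\right) = -10 - 3 \left(-428 - 11\right) = -10 - -1317 = -10 + 1317 = 1307$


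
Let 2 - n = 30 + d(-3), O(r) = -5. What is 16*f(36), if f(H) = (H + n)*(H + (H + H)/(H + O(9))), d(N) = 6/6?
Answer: 133056/31 ≈ 4292.1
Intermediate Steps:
d(N) = 1 (d(N) = 6*(⅙) = 1)
n = -29 (n = 2 - (30 + 1) = 2 - 1*31 = 2 - 31 = -29)
f(H) = (-29 + H)*(H + 2*H/(-5 + H)) (f(H) = (H - 29)*(H + (H + H)/(H - 5)) = (-29 + H)*(H + (2*H)/(-5 + H)) = (-29 + H)*(H + 2*H/(-5 + H)))
16*f(36) = 16*(36*(87 + 36² - 32*36)/(-5 + 36)) = 16*(36*(87 + 1296 - 1152)/31) = 16*(36*(1/31)*231) = 16*(8316/31) = 133056/31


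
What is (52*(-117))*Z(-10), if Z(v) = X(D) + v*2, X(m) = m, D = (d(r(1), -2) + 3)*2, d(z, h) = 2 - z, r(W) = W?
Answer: 73008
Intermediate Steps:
D = 8 (D = ((2 - 1*1) + 3)*2 = ((2 - 1) + 3)*2 = (1 + 3)*2 = 4*2 = 8)
Z(v) = 8 + 2*v (Z(v) = 8 + v*2 = 8 + 2*v)
(52*(-117))*Z(-10) = (52*(-117))*(8 + 2*(-10)) = -6084*(8 - 20) = -6084*(-12) = 73008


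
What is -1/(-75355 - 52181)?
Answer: 1/127536 ≈ 7.8409e-6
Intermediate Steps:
-1/(-75355 - 52181) = -1/(-127536) = -1*(-1/127536) = 1/127536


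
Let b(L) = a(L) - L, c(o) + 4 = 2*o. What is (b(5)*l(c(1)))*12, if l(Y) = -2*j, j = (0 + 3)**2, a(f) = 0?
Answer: 1080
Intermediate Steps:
c(o) = -4 + 2*o
j = 9 (j = 3**2 = 9)
l(Y) = -18 (l(Y) = -2*9 = -18)
b(L) = -L (b(L) = 0 - L = -L)
(b(5)*l(c(1)))*12 = (-1*5*(-18))*12 = -5*(-18)*12 = 90*12 = 1080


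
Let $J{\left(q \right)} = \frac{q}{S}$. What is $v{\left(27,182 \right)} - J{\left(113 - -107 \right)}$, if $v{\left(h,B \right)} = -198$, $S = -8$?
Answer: $- \frac{341}{2} \approx -170.5$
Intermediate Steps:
$J{\left(q \right)} = - \frac{q}{8}$ ($J{\left(q \right)} = \frac{q}{-8} = q \left(- \frac{1}{8}\right) = - \frac{q}{8}$)
$v{\left(27,182 \right)} - J{\left(113 - -107 \right)} = -198 - - \frac{113 - -107}{8} = -198 - - \frac{113 + 107}{8} = -198 - \left(- \frac{1}{8}\right) 220 = -198 - - \frac{55}{2} = -198 + \frac{55}{2} = - \frac{341}{2}$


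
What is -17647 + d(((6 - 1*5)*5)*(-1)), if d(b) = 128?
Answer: -17519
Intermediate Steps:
-17647 + d(((6 - 1*5)*5)*(-1)) = -17647 + 128 = -17519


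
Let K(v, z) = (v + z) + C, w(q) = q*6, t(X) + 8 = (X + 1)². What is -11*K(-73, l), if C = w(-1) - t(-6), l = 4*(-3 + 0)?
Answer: 1188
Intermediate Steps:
t(X) = -8 + (1 + X)² (t(X) = -8 + (X + 1)² = -8 + (1 + X)²)
w(q) = 6*q
l = -12 (l = 4*(-3) = -12)
C = -23 (C = 6*(-1) - (-8 + (1 - 6)²) = -6 - (-8 + (-5)²) = -6 - (-8 + 25) = -6 - 1*17 = -6 - 17 = -23)
K(v, z) = -23 + v + z (K(v, z) = (v + z) - 23 = -23 + v + z)
-11*K(-73, l) = -11*(-23 - 73 - 12) = -11*(-108) = 1188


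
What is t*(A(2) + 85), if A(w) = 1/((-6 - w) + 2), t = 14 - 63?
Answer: -24941/6 ≈ -4156.8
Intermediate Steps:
t = -49
A(w) = 1/(-4 - w)
t*(A(2) + 85) = -49*(-1/(4 + 2) + 85) = -49*(-1/6 + 85) = -49*(-1*⅙ + 85) = -49*(-⅙ + 85) = -49*509/6 = -24941/6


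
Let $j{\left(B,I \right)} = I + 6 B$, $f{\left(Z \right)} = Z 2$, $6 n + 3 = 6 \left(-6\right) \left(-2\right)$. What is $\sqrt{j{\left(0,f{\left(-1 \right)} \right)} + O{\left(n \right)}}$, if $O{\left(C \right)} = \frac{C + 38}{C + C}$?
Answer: $\frac{\sqrt{322}}{46} \approx 0.39009$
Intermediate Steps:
$n = \frac{23}{2}$ ($n = - \frac{1}{2} + \frac{6 \left(-6\right) \left(-2\right)}{6} = - \frac{1}{2} + \frac{\left(-36\right) \left(-2\right)}{6} = - \frac{1}{2} + \frac{1}{6} \cdot 72 = - \frac{1}{2} + 12 = \frac{23}{2} \approx 11.5$)
$O{\left(C \right)} = \frac{38 + C}{2 C}$
$f{\left(Z \right)} = 2 Z$
$\sqrt{j{\left(0,f{\left(-1 \right)} \right)} + O{\left(n \right)}} = \sqrt{\left(2 \left(-1\right) + 6 \cdot 0\right) + \frac{38 + \frac{23}{2}}{2 \cdot \frac{23}{2}}} = \sqrt{\left(-2 + 0\right) + \frac{1}{2} \cdot \frac{2}{23} \cdot \frac{99}{2}} = \sqrt{-2 + \frac{99}{46}} = \sqrt{\frac{7}{46}} = \frac{\sqrt{322}}{46}$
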